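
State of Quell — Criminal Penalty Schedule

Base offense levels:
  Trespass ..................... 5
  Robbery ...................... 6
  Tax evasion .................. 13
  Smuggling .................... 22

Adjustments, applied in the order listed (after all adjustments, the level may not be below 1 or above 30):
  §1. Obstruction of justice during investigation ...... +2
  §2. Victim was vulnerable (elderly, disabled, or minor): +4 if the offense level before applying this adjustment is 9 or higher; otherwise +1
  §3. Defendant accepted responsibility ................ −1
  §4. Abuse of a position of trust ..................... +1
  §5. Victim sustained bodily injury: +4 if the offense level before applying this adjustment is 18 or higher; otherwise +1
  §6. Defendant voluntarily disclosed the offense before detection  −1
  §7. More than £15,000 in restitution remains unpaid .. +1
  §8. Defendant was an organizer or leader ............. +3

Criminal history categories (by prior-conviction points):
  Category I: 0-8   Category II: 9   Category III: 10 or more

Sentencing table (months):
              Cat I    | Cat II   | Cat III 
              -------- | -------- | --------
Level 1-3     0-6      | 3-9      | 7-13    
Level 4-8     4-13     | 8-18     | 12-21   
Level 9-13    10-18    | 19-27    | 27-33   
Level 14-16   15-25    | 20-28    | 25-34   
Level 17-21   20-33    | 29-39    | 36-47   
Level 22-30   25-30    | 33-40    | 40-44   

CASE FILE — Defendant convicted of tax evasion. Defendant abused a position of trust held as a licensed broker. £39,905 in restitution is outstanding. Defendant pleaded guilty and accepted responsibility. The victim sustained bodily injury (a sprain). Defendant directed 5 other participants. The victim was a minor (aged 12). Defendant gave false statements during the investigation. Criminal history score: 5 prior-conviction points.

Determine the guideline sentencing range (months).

25-30 months

Base offense level for tax evasion: 13.
§1 applies: 13 + 2 = 15.
§2 applies (level before this adjustment is 15 ≥ 9, so +4): 15 + 4 = 19.
§3 applies: 19 − 1 = 18.
§4 applies: 18 + 1 = 19.
§5 applies (level before this adjustment is 19 ≥ 18, so +4): 19 + 4 = 23.
§6 does not apply.
§7 applies: 23 + 1 = 24.
§8 applies: 24 + 3 = 27.
Final offense level: 27.
Criminal history: 5 prior points → Category I (0-8).
Level 27 falls in the 22-30 band.
Grid: Level 22-30 × Category I = 25-30 months.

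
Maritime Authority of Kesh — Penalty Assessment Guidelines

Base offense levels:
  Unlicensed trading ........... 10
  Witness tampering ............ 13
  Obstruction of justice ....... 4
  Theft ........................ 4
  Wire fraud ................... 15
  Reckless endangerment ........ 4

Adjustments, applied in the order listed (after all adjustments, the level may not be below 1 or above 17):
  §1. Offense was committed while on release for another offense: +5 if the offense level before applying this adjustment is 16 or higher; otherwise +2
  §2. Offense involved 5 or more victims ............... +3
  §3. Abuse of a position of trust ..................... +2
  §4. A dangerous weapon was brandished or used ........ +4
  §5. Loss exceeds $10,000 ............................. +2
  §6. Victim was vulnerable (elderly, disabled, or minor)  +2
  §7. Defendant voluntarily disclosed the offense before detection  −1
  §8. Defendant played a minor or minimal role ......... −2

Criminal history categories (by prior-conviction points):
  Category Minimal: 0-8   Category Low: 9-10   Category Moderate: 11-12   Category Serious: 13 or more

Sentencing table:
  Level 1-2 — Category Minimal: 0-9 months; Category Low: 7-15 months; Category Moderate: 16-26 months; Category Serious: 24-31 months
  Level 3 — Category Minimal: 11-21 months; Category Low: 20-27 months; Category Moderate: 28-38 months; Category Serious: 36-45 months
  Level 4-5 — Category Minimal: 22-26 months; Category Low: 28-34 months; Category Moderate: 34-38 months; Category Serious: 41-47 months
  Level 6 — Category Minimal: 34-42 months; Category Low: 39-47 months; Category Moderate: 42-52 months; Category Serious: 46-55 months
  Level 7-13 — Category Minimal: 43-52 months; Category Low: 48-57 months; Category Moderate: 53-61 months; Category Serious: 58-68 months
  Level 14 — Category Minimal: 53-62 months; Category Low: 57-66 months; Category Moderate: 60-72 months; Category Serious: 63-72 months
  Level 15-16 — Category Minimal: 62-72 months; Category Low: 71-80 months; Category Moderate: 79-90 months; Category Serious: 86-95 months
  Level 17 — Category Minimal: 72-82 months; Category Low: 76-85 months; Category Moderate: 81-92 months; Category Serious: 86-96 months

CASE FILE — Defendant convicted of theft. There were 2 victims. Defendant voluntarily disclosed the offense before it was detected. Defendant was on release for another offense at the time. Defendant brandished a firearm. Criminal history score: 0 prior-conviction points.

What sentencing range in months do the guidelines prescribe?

Base offense level for theft: 4.
§1 applies (level before this adjustment is 4 < 16, so +2): 4 + 2 = 6.
§4 applies: 6 + 4 = 10.
§7 applies: 10 − 1 = 9.
§8 does not apply.
Final offense level: 9.
Criminal history: 0 prior points → Category Minimal (0-8).
Level 9 falls in the 7-13 band.
Grid: Level 7-13 × Category Minimal = 43-52 months.

43-52 months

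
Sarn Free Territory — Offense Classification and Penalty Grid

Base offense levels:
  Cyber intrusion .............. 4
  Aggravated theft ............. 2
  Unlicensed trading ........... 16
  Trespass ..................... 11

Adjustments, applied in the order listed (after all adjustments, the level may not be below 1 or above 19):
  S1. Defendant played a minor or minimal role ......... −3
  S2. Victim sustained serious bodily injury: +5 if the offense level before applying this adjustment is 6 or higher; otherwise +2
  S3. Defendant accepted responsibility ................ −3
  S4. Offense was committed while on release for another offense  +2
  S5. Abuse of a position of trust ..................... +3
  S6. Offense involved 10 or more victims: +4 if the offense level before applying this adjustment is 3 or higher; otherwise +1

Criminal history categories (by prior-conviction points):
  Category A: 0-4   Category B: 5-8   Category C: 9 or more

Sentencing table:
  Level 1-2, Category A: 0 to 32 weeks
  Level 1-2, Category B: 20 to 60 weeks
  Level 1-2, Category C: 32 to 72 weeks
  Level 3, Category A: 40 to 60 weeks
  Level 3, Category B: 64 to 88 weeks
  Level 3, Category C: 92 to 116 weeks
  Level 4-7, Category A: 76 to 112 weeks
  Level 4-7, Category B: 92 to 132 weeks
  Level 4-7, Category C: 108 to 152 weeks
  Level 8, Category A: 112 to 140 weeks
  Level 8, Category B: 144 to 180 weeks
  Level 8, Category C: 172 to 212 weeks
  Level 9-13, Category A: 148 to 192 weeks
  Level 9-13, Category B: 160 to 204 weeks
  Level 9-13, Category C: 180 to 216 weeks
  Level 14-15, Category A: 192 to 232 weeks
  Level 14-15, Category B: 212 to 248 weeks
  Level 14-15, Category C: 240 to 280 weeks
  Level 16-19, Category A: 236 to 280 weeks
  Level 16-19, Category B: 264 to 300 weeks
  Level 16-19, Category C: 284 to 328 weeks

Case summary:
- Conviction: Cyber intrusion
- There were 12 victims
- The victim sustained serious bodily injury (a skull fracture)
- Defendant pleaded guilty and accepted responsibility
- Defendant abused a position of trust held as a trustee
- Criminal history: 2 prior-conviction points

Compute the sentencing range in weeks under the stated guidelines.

Base offense level for cyber intrusion: 4.
S2 applies (level before this adjustment is 4 < 6, so +2): 4 + 2 = 6.
S3 applies: 6 − 3 = 3.
S4 does not apply.
S5 applies: 3 + 3 = 6.
S6 applies (level before this adjustment is 6 ≥ 3, so +4): 6 + 4 = 10.
Final offense level: 10.
Criminal history: 2 prior points → Category A (0-4).
Level 10 falls in the 9-13 band.
Grid: Level 9-13 × Category A = 148-192 weeks.

148-192 weeks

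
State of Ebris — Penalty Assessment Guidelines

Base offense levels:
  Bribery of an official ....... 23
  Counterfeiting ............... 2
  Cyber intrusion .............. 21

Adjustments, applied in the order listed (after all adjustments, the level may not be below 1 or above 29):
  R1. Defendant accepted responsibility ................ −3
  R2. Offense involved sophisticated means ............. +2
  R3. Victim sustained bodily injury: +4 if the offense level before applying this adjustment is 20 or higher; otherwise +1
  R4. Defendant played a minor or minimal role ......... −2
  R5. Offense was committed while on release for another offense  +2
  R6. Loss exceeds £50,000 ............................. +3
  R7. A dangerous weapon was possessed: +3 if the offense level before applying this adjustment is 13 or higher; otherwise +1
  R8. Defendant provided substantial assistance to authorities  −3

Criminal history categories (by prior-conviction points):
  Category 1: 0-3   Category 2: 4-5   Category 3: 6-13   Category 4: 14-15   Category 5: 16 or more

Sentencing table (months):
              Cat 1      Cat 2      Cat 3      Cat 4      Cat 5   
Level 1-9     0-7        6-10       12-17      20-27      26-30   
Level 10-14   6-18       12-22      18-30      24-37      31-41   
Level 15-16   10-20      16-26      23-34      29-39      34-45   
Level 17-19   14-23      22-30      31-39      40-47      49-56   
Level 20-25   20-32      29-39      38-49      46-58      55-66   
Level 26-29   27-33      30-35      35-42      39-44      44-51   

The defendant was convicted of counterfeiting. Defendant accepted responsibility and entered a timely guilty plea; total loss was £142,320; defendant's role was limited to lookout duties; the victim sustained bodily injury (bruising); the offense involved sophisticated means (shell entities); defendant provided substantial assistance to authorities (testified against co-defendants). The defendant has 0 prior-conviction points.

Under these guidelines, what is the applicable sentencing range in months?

Base offense level for counterfeiting: 2.
R1 applies: 2 − 3 = -1.
R2 applies: -1 + 2 = 1.
R3 applies (level before this adjustment is 1 < 20, so +1): 1 + 1 = 2.
R4 applies: 2 − 2 = 0.
R6 applies: 0 + 3 = 3.
R7 does not apply.
R8 applies: 3 − 3 = 0.
Level 0 is below the minimum of 1; floored at 1.
Final offense level: 1.
Criminal history: 0 prior points → Category 1 (0-3).
Level 1 falls in the 1-9 band.
Grid: Level 1-9 × Category 1 = 0-7 months.

0-7 months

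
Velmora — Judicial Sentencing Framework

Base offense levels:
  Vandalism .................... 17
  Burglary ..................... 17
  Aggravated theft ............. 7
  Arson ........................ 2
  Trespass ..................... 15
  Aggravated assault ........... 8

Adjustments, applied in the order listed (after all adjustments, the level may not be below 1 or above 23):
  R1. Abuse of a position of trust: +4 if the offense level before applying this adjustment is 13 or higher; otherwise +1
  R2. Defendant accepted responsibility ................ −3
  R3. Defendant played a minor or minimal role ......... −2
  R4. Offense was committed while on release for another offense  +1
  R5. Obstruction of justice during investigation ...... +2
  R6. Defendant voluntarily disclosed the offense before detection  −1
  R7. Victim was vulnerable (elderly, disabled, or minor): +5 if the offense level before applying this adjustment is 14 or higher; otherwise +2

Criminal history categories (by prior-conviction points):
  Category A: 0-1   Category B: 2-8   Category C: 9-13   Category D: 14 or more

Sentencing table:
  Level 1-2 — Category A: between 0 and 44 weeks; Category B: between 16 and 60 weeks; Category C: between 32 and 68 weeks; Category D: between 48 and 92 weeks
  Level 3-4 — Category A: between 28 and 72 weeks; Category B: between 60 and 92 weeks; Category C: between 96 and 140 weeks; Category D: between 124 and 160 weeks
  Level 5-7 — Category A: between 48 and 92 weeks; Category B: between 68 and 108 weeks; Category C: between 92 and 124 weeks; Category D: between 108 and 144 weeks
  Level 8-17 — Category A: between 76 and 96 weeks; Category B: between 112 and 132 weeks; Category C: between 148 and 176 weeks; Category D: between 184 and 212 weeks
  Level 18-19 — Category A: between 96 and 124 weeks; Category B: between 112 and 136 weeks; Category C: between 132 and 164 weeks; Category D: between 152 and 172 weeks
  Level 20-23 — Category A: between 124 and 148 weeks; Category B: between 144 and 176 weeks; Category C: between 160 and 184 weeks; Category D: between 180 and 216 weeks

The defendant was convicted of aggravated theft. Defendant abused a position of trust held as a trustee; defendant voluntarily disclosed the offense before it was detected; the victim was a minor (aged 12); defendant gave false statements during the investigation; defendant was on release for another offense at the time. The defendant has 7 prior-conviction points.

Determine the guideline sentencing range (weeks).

112-132 weeks

Base offense level for aggravated theft: 7.
R1 applies (level before this adjustment is 7 < 13, so +1): 7 + 1 = 8.
R4 applies: 8 + 1 = 9.
R5 applies: 9 + 2 = 11.
R6 applies: 11 − 1 = 10.
R7 applies (level before this adjustment is 10 < 14, so +2): 10 + 2 = 12.
Final offense level: 12.
Criminal history: 7 prior points → Category B (2-8).
Level 12 falls in the 8-17 band.
Grid: Level 8-17 × Category B = 112-132 weeks.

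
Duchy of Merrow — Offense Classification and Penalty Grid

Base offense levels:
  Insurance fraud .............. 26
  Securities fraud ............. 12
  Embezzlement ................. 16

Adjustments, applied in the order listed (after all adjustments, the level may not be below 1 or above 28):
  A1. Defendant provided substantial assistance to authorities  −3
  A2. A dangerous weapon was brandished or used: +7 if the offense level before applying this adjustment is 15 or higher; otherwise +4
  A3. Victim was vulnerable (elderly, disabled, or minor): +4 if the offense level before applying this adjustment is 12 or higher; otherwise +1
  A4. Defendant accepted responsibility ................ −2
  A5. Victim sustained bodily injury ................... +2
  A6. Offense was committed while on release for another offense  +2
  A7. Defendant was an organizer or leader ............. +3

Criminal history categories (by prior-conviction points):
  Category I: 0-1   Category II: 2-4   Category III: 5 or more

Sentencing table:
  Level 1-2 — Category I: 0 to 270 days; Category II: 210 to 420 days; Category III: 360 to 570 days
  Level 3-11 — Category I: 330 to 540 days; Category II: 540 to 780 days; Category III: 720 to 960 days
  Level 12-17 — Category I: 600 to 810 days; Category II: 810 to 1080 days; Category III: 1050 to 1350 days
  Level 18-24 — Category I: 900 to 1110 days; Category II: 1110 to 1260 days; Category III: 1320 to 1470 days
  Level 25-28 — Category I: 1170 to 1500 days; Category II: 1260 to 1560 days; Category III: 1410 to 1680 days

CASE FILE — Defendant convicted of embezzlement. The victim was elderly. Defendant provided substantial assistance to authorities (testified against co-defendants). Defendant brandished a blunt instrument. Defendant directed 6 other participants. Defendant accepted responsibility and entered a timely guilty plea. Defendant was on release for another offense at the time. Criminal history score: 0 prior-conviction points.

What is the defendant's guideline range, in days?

Base offense level for embezzlement: 16.
A1 applies: 16 − 3 = 13.
A2 applies (level before this adjustment is 13 < 15, so +4): 13 + 4 = 17.
A3 applies (level before this adjustment is 17 ≥ 12, so +4): 17 + 4 = 21.
A4 applies: 21 − 2 = 19.
A5 does not apply.
A6 applies: 19 + 2 = 21.
A7 applies: 21 + 3 = 24.
Final offense level: 24.
Criminal history: 0 prior points → Category I (0-1).
Level 24 falls in the 18-24 band.
Grid: Level 18-24 × Category I = 900-1110 days.

900-1110 days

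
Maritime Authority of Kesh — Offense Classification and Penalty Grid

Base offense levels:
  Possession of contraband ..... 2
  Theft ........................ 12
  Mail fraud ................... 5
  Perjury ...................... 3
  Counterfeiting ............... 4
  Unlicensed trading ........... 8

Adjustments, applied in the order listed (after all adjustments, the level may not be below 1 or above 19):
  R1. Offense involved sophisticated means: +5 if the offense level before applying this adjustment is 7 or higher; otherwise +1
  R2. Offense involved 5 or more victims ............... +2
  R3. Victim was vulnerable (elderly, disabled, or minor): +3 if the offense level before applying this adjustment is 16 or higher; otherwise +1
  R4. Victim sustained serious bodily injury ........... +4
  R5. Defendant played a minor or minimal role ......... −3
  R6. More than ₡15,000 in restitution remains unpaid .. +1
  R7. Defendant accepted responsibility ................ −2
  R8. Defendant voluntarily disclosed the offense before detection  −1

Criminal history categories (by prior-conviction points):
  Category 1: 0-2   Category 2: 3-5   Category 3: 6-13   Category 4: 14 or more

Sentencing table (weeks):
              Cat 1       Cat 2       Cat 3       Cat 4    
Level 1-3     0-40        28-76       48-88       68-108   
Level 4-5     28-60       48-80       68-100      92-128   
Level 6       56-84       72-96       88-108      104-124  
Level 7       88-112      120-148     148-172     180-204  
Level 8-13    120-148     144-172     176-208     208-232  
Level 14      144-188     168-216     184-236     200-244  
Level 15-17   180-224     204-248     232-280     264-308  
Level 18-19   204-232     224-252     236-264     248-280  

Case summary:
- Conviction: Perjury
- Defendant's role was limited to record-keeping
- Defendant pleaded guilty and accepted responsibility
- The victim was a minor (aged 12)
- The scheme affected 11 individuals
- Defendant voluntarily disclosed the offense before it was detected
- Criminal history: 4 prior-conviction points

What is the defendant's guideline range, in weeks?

28-76 weeks

Base offense level for perjury: 3.
R1 does not apply.
R2 applies: 3 + 2 = 5.
R3 applies (level before this adjustment is 5 < 16, so +1): 5 + 1 = 6.
R5 applies: 6 − 3 = 3.
R7 applies: 3 − 2 = 1.
R8 applies: 1 − 1 = 0.
Level 0 is below the minimum of 1; floored at 1.
Final offense level: 1.
Criminal history: 4 prior points → Category 2 (3-5).
Level 1 falls in the 1-3 band.
Grid: Level 1-3 × Category 2 = 28-76 weeks.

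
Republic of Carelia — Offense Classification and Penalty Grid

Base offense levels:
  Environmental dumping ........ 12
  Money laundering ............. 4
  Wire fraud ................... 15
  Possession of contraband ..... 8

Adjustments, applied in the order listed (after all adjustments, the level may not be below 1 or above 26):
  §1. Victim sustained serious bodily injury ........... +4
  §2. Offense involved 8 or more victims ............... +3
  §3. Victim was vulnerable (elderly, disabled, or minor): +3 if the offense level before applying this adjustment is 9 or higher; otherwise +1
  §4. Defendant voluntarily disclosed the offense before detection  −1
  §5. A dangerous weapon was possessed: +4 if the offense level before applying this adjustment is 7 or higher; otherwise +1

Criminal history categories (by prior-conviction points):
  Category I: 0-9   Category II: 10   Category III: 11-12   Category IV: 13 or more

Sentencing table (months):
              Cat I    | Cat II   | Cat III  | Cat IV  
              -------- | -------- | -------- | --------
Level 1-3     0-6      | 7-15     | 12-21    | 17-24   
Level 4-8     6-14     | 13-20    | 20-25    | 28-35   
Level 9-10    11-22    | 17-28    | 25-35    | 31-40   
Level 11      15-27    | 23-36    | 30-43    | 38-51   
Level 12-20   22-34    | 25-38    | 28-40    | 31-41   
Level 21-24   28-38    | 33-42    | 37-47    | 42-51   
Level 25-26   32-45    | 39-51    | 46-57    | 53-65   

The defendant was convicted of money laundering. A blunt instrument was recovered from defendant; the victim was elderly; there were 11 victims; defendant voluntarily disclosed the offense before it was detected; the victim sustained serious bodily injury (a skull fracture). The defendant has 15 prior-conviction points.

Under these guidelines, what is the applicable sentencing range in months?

Base offense level for money laundering: 4.
§1 applies: 4 + 4 = 8.
§2 applies: 8 + 3 = 11.
§3 applies (level before this adjustment is 11 ≥ 9, so +3): 11 + 3 = 14.
§4 applies: 14 − 1 = 13.
§5 applies (level before this adjustment is 13 ≥ 7, so +4): 13 + 4 = 17.
Final offense level: 17.
Criminal history: 15 prior points → Category IV (13+).
Level 17 falls in the 12-20 band.
Grid: Level 12-20 × Category IV = 31-41 months.

31-41 months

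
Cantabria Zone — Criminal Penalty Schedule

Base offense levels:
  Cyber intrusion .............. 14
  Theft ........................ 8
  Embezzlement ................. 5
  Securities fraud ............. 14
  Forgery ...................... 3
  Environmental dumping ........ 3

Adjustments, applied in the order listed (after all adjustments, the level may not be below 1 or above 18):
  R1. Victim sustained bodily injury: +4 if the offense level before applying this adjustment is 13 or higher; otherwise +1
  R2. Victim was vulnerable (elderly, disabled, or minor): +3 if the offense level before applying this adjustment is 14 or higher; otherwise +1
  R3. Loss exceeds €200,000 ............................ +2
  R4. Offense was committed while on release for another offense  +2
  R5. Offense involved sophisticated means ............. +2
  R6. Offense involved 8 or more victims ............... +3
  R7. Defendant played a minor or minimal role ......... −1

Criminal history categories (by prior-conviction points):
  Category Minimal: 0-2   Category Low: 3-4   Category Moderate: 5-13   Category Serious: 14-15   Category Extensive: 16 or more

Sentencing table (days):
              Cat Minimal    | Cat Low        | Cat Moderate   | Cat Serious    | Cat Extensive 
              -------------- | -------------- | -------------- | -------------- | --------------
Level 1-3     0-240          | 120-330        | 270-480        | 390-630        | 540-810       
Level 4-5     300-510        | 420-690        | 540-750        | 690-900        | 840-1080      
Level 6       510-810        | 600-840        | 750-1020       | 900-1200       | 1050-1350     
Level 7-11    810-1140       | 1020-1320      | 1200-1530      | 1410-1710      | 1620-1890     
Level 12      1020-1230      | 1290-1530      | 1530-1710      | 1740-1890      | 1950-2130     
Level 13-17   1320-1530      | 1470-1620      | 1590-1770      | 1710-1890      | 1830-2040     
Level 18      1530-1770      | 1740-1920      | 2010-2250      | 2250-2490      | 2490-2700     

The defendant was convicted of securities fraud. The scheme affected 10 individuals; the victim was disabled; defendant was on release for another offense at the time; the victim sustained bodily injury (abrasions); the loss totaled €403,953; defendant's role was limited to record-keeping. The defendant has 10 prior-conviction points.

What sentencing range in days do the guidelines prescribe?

Base offense level for securities fraud: 14.
R1 applies (level before this adjustment is 14 ≥ 13, so +4): 14 + 4 = 18.
R2 applies (level before this adjustment is 18 ≥ 14, so +3): 18 + 3 = 21.
R3 applies: 21 + 2 = 23.
R4 applies: 23 + 2 = 25.
R6 applies: 25 + 3 = 28.
R7 applies: 28 − 1 = 27.
Level 27 exceeds the maximum of 18; capped at 18.
Final offense level: 18.
Criminal history: 10 prior points → Category Moderate (5-13).
Level 18 falls in the 18 band.
Grid: Level 18 × Category Moderate = 2010-2250 days.

2010-2250 days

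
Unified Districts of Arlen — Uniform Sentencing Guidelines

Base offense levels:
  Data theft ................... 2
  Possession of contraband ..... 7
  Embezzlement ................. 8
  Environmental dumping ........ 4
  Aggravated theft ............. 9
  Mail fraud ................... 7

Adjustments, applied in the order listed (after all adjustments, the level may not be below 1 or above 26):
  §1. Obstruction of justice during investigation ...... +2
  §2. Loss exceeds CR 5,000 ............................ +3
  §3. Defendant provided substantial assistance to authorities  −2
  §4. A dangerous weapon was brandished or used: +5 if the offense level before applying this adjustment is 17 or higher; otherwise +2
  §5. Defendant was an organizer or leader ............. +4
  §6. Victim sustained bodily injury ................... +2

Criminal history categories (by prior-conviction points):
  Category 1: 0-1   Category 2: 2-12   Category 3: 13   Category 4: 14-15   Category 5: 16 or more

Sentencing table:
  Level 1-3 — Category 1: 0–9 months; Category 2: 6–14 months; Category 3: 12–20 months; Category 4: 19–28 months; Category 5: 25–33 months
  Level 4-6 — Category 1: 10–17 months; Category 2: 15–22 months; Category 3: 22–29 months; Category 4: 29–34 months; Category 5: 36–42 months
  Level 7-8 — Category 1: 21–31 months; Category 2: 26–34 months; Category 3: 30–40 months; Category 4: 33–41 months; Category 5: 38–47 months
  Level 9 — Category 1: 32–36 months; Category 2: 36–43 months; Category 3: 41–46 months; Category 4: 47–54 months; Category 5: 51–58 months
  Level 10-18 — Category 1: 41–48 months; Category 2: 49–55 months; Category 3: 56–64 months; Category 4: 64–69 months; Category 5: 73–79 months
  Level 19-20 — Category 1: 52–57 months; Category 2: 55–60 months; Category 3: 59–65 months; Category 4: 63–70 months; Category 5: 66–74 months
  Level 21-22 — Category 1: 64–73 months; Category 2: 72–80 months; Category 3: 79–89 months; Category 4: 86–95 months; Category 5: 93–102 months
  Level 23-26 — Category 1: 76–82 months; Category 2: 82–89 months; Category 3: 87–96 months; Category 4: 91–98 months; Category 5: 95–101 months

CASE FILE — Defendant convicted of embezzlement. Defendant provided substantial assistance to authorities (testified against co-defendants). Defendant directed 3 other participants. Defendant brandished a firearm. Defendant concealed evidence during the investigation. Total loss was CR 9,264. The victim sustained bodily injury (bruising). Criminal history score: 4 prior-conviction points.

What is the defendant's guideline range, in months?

Base offense level for embezzlement: 8.
§1 applies: 8 + 2 = 10.
§2 applies: 10 + 3 = 13.
§3 applies: 13 − 2 = 11.
§4 applies (level before this adjustment is 11 < 17, so +2): 11 + 2 = 13.
§5 applies: 13 + 4 = 17.
§6 applies: 17 + 2 = 19.
Final offense level: 19.
Criminal history: 4 prior points → Category 2 (2-12).
Level 19 falls in the 19-20 band.
Grid: Level 19-20 × Category 2 = 55-60 months.

55-60 months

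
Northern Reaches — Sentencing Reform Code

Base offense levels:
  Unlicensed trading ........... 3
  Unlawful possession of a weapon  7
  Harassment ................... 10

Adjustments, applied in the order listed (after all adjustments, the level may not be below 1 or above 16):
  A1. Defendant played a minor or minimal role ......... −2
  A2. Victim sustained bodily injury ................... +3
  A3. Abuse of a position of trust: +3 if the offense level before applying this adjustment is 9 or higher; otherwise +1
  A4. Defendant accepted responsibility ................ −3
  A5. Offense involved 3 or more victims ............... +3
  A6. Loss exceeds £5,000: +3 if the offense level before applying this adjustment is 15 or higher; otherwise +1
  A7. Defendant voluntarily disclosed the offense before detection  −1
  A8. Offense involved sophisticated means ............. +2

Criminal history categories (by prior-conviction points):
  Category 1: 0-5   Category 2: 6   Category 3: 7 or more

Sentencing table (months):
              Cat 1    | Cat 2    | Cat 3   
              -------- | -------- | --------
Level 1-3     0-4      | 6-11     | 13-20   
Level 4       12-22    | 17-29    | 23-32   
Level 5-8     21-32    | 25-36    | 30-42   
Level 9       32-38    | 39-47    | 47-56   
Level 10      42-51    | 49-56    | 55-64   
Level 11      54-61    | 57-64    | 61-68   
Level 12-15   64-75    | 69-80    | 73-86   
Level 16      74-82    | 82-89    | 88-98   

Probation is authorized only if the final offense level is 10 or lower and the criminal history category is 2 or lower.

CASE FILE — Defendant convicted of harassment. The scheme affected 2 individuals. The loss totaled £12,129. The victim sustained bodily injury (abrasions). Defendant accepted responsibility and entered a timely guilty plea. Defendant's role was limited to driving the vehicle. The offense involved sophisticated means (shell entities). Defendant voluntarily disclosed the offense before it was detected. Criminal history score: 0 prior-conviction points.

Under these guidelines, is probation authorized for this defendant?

Yes

Base offense level for harassment: 10.
A1 applies: 10 − 2 = 8.
A2 applies: 8 + 3 = 11.
A3 does not apply.
A4 applies: 11 − 3 = 8.
A6 applies (level before this adjustment is 8 < 15, so +1): 8 + 1 = 9.
A7 applies: 9 − 1 = 8.
A8 applies: 8 + 2 = 10.
Final offense level: 10.
Criminal history: 0 prior points → Category 1 (0-5).
Level 10 falls in the 10 band.
Grid: Level 10 × Category 1 = 42-51 months.
Probation check: level 10 ≤ 10 and category 1 ≤ 2 → eligible.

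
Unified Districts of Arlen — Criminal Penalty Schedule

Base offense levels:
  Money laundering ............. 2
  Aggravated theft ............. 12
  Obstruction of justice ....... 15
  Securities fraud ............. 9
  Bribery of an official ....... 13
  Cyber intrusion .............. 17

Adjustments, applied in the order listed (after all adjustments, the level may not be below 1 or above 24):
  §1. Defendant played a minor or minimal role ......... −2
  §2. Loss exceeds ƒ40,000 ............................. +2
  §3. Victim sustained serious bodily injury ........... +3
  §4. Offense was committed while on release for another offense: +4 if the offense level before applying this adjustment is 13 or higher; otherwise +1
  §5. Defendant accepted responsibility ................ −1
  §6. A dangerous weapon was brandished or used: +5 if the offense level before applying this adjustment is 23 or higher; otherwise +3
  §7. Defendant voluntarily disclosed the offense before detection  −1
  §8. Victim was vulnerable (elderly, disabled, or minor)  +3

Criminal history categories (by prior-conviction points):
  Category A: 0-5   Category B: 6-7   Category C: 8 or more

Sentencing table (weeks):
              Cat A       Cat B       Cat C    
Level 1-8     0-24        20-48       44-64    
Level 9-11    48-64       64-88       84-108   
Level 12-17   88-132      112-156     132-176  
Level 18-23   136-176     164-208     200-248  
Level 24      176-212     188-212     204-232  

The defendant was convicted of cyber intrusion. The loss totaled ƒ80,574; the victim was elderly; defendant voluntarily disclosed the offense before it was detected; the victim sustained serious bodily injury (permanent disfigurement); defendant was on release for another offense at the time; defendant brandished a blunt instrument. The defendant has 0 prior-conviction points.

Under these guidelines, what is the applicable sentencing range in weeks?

176-212 weeks

Base offense level for cyber intrusion: 17.
§1 does not apply.
§2 applies: 17 + 2 = 19.
§3 applies: 19 + 3 = 22.
§4 applies (level before this adjustment is 22 ≥ 13, so +4): 22 + 4 = 26.
§6 applies (level before this adjustment is 26 ≥ 23, so +5): 26 + 5 = 31.
§7 applies: 31 − 1 = 30.
§8 applies: 30 + 3 = 33.
Level 33 exceeds the maximum of 24; capped at 24.
Final offense level: 24.
Criminal history: 0 prior points → Category A (0-5).
Level 24 falls in the 24 band.
Grid: Level 24 × Category A = 176-212 weeks.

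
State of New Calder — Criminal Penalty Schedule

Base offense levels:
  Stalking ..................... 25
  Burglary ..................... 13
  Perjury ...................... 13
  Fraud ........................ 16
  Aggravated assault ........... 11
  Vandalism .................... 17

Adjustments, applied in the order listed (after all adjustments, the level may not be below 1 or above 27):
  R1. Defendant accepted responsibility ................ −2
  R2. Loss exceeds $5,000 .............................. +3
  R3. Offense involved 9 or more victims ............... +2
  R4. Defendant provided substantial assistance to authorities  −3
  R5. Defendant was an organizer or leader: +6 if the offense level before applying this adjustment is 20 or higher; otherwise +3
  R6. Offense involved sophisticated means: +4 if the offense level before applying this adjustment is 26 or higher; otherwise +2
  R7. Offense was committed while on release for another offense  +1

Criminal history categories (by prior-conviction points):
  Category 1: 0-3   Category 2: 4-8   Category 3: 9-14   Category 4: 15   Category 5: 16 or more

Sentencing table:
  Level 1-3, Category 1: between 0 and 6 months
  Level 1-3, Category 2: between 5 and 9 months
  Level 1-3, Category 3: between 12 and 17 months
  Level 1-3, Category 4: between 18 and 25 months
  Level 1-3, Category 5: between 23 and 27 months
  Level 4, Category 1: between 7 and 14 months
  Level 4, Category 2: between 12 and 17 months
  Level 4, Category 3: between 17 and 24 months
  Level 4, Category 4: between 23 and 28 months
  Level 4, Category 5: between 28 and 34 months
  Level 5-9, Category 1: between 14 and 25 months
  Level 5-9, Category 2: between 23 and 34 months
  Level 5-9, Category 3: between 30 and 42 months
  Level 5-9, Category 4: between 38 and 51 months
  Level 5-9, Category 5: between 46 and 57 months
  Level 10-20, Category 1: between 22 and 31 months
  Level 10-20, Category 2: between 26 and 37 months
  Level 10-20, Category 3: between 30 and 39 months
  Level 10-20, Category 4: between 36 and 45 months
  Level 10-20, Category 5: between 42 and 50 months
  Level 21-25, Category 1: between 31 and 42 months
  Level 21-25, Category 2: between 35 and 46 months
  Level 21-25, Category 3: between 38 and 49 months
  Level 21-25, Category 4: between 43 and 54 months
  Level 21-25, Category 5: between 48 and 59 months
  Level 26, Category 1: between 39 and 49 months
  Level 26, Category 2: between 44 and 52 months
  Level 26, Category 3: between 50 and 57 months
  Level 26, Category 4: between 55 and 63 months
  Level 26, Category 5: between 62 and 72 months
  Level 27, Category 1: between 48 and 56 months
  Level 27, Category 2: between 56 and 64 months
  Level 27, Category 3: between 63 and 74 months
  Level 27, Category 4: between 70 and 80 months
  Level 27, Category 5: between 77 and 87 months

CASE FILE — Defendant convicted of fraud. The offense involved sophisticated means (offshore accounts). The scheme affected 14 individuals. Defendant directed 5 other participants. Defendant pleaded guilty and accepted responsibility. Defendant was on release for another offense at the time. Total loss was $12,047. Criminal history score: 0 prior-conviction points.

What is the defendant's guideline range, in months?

Base offense level for fraud: 16.
R1 applies: 16 − 2 = 14.
R2 applies: 14 + 3 = 17.
R3 applies: 17 + 2 = 19.
R5 applies (level before this adjustment is 19 < 20, so +3): 19 + 3 = 22.
R6 applies (level before this adjustment is 22 < 26, so +2): 22 + 2 = 24.
R7 applies: 24 + 1 = 25.
Final offense level: 25.
Criminal history: 0 prior points → Category 1 (0-3).
Level 25 falls in the 21-25 band.
Grid: Level 21-25 × Category 1 = 31-42 months.

31-42 months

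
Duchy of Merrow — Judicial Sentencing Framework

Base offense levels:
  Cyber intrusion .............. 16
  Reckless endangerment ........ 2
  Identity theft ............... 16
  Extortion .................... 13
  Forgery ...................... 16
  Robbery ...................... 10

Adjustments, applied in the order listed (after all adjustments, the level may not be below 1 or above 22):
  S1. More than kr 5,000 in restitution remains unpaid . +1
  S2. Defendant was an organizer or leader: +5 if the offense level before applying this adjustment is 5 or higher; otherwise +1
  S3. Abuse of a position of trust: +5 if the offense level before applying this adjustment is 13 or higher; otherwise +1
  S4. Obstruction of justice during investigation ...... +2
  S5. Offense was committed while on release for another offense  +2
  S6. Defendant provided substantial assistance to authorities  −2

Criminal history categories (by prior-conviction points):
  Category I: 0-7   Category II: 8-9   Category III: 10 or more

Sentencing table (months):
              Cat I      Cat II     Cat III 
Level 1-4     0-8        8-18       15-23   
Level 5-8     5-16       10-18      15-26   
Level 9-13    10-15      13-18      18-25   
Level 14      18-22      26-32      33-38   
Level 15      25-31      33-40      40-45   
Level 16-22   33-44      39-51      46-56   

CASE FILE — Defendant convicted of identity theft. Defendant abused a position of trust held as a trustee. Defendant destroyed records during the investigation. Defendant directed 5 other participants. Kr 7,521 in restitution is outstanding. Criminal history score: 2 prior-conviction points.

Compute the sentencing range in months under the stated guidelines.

33-44 months

Base offense level for identity theft: 16.
S1 applies: 16 + 1 = 17.
S2 applies (level before this adjustment is 17 ≥ 5, so +5): 17 + 5 = 22.
S3 applies (level before this adjustment is 22 ≥ 13, so +5): 22 + 5 = 27.
S4 applies: 27 + 2 = 29.
S5 does not apply.
S6 does not apply.
Level 29 exceeds the maximum of 22; capped at 22.
Final offense level: 22.
Criminal history: 2 prior points → Category I (0-7).
Level 22 falls in the 16-22 band.
Grid: Level 16-22 × Category I = 33-44 months.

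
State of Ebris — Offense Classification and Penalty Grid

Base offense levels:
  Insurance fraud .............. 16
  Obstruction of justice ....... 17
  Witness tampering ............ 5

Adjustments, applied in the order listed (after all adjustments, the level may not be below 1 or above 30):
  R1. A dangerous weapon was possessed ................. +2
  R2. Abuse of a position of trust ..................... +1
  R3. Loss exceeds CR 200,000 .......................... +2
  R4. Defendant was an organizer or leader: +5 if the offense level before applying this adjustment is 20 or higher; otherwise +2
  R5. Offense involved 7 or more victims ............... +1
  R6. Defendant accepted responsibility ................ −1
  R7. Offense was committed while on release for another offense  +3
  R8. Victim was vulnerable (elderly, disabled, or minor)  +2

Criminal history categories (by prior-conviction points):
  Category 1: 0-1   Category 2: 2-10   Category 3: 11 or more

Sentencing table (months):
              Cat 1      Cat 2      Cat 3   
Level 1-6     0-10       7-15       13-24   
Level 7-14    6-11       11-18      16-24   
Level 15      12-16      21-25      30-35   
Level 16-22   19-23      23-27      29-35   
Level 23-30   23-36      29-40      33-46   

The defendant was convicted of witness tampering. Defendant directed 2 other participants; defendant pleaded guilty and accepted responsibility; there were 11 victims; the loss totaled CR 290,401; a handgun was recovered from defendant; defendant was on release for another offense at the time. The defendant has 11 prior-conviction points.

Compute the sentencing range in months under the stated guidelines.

16-24 months

Base offense level for witness tampering: 5.
R1 applies: 5 + 2 = 7.
R3 applies: 7 + 2 = 9.
R4 applies (level before this adjustment is 9 < 20, so +2): 9 + 2 = 11.
R5 applies: 11 + 1 = 12.
R6 applies: 12 − 1 = 11.
R7 applies: 11 + 3 = 14.
Final offense level: 14.
Criminal history: 11 prior points → Category 3 (11+).
Level 14 falls in the 7-14 band.
Grid: Level 7-14 × Category 3 = 16-24 months.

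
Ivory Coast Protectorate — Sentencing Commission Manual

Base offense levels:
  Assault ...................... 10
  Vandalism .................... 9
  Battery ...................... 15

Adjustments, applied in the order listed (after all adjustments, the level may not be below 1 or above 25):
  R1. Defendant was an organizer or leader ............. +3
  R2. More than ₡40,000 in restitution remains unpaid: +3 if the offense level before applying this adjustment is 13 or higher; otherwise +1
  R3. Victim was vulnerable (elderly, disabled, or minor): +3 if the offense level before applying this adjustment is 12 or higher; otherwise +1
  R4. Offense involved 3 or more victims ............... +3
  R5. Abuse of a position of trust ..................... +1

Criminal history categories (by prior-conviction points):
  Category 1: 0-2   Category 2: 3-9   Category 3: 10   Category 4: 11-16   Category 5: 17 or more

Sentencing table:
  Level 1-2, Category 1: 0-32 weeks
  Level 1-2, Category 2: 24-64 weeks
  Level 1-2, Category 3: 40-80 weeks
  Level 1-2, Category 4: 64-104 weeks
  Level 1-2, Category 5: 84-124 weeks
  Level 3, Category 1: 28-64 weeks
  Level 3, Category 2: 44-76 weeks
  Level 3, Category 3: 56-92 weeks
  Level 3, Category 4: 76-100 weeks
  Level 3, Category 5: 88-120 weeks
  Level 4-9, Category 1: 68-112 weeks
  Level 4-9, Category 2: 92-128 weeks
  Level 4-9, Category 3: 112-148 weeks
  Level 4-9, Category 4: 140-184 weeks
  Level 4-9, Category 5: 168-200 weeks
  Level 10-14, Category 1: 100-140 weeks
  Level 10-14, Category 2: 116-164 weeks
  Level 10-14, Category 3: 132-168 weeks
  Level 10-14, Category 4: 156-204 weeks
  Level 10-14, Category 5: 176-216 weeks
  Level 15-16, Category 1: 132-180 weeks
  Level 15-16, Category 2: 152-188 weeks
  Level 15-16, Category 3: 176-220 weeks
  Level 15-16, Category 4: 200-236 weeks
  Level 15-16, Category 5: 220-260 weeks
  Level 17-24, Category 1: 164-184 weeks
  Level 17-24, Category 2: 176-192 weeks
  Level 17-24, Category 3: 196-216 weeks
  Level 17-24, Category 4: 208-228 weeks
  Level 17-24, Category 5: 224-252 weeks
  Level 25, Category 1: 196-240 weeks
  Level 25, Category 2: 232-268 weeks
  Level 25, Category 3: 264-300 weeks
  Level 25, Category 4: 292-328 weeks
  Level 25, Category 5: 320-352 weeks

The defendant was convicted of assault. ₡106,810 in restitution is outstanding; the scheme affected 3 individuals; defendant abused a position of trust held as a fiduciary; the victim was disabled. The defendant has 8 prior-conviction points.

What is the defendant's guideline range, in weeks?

152-188 weeks

Base offense level for assault: 10.
R2 applies (level before this adjustment is 10 < 13, so +1): 10 + 1 = 11.
R3 applies (level before this adjustment is 11 < 12, so +1): 11 + 1 = 12.
R4 applies: 12 + 3 = 15.
R5 applies: 15 + 1 = 16.
Final offense level: 16.
Criminal history: 8 prior points → Category 2 (3-9).
Level 16 falls in the 15-16 band.
Grid: Level 15-16 × Category 2 = 152-188 weeks.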